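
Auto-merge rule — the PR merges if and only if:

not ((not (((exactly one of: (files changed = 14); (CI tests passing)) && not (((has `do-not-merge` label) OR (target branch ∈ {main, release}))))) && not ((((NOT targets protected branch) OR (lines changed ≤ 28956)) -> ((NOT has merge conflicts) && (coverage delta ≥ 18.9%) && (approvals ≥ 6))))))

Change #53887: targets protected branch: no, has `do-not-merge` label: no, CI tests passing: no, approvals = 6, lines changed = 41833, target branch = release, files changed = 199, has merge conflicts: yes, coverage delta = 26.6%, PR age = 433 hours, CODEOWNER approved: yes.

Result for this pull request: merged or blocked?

Atomic conditions:
  files changed = 14: 199 == 14 is false
  CI tests passing: no → false
  has `do-not-merge` label: no → false
  target branch ∈ {main, release}: release is in the set → true
  NOT targets protected branch: no → true
  lines changed ≤ 28956: 41833 ≤ 28956 is false
  NOT has merge conflicts: yes → false
  coverage delta ≥ 18.9%: 26.6 ≥ 18.9 is true
  approvals ≥ 6: 6 ≥ 6 is true
Combine:
[1.1.1.1] exactly-one(false, false) = false
[1.1.1.2.1] false OR true = true
[1.1.1.2] NOT true = false
[1.1.1] false AND false = false
[1.1] NOT false = true
[1.2.1.1] true OR false = true
[1.2.1.2] false AND true AND true = false
[1.2.1] true → false = false
[1.2] NOT false = true
[1] true AND true = true
[root] NOT true = false
Overall: false → blocked

Blocked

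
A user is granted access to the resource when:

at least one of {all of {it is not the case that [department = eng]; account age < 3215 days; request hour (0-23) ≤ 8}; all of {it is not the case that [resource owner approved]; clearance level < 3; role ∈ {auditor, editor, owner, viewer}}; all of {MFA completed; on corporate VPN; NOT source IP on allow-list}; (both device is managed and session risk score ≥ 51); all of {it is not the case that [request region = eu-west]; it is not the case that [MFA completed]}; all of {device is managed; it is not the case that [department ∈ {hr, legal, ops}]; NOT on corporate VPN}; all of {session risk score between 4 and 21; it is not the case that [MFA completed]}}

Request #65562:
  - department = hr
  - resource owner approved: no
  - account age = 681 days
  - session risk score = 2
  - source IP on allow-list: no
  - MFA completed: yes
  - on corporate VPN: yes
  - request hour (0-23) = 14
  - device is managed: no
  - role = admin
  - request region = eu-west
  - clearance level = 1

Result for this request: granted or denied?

Granted

Atomic conditions:
  department = eng: hr == eng is false
  account age < 3215 days: 681 < 3215 is true
  request hour (0-23) ≤ 8: 14 ≤ 8 is false
  resource owner approved: no → false
  clearance level < 3: 1 < 3 is true
  role ∈ {auditor, editor, owner, viewer}: admin is not in the set → false
  MFA completed: yes → true
  on corporate VPN: yes → true
  NOT source IP on allow-list: no → true
  device is managed: no → false
  session risk score ≥ 51: 2 ≥ 51 is false
  request region = eu-west: eu-west == eu-west is true
  department ∈ {hr, legal, ops}: hr is in the set → true
  NOT on corporate VPN: yes → false
  session risk score between 4 and 21: 2 in [4, 21] is false
Combine:
[1.1] NOT false = true
[1] true AND true AND false = false
[2.1] NOT false = true
[2] true AND true AND false = false
[3] true AND true AND true = true
[4] false AND false = false
[5.1] NOT true = false
[5.2] NOT true = false
[5] false AND false = false
[6.2] NOT true = false
[6] false AND false AND false = false
[7.2] NOT true = false
[7] false AND false = false
[root] false OR false OR true OR false OR false OR false OR false = true
Overall: true → granted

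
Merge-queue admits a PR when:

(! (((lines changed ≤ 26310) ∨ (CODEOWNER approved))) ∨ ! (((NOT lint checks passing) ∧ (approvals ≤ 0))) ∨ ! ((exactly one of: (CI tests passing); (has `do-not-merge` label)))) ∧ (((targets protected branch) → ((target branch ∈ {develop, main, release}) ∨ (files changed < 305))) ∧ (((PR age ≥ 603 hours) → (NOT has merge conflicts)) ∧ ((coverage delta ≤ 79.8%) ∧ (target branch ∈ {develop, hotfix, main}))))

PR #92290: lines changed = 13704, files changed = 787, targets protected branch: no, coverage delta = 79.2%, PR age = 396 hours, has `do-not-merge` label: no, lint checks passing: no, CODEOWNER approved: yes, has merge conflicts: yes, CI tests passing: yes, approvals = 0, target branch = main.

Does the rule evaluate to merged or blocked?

Atomic conditions:
  lines changed ≤ 26310: 13704 ≤ 26310 is true
  CODEOWNER approved: yes → true
  NOT lint checks passing: no → true
  approvals ≤ 0: 0 ≤ 0 is true
  CI tests passing: yes → true
  has `do-not-merge` label: no → false
  targets protected branch: no → false
  target branch ∈ {develop, main, release}: main is in the set → true
  files changed < 305: 787 < 305 is false
  PR age ≥ 603 hours: 396 ≥ 603 is false
  NOT has merge conflicts: yes → false
  coverage delta ≤ 79.8%: 79.2 ≤ 79.8 is true
  target branch ∈ {develop, hotfix, main}: main is in the set → true
Combine:
[1.1.1] true OR true = true
[1.1] NOT true = false
[1.2.1] true AND true = true
[1.2] NOT true = false
[1.3.1] exactly-one(true, false) = true
[1.3] NOT true = false
[1] false OR false OR false = false
[2.1.2] true OR false = true
[2.1] false → true (antecedent false ⇒ implication holds) = true
[2.2.1] false → false (antecedent false ⇒ implication holds) = true
[2.2.2] true AND true = true
[2.2] true AND true = true
[2] true AND true = true
[root] false AND true = false
Overall: false → blocked

Blocked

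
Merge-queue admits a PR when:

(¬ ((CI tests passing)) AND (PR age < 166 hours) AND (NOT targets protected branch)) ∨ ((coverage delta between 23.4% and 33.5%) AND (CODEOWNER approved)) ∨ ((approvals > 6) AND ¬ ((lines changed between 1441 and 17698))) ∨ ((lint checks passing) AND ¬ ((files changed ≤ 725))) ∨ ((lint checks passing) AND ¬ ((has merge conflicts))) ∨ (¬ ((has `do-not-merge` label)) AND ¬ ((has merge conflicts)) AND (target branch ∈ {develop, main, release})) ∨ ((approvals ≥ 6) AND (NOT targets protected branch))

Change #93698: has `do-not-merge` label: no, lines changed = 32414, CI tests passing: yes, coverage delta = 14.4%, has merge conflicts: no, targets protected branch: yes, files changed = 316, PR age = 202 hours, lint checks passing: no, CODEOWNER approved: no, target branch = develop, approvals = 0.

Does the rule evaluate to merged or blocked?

Atomic conditions:
  CI tests passing: yes → true
  PR age < 166 hours: 202 < 166 is false
  NOT targets protected branch: yes → false
  coverage delta between 23.4% and 33.5%: 14.4 in [23.4, 33.5] is false
  CODEOWNER approved: no → false
  approvals > 6: 0 > 6 is false
  lines changed between 1441 and 17698: 32414 in [1441, 17698] is false
  lint checks passing: no → false
  files changed ≤ 725: 316 ≤ 725 is true
  has merge conflicts: no → false
  has `do-not-merge` label: no → false
  target branch ∈ {develop, main, release}: develop is in the set → true
  approvals ≥ 6: 0 ≥ 6 is false
Combine:
[1.1] NOT true = false
[1] false AND false AND false = false
[2] false AND false = false
[3.2] NOT false = true
[3] false AND true = false
[4.2] NOT true = false
[4] false AND false = false
[5.2] NOT false = true
[5] false AND true = false
[6.1] NOT false = true
[6.2] NOT false = true
[6] true AND true AND true = true
[7] false AND false = false
[root] false OR false OR false OR false OR false OR true OR false = true
Overall: true → merged

Merged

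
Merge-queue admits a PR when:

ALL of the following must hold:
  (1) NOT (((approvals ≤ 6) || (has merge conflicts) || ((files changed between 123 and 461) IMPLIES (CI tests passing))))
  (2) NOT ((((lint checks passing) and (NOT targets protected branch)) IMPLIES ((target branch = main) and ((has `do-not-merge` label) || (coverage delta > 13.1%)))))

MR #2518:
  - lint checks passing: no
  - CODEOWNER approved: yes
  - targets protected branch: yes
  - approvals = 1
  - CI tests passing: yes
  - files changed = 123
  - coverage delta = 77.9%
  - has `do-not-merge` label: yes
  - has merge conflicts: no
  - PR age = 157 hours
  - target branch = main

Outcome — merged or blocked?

Atomic conditions:
  approvals ≤ 6: 1 ≤ 6 is true
  has merge conflicts: no → false
  files changed between 123 and 461: 123 in [123, 461] is true
  CI tests passing: yes → true
  lint checks passing: no → false
  NOT targets protected branch: yes → false
  target branch = main: main == main is true
  has `do-not-merge` label: yes → true
  coverage delta > 13.1%: 77.9 > 13.1 is true
Combine:
[1.1.3] true → true = true
[1.1] true OR false OR true = true
[1] NOT true = false
[2.1.1] false AND false = false
[2.1.2.2] true OR true = true
[2.1.2] true AND true = true
[2.1] false → true (antecedent false ⇒ implication holds) = true
[2] NOT true = false
[root] false AND false = false
Overall: false → blocked

Blocked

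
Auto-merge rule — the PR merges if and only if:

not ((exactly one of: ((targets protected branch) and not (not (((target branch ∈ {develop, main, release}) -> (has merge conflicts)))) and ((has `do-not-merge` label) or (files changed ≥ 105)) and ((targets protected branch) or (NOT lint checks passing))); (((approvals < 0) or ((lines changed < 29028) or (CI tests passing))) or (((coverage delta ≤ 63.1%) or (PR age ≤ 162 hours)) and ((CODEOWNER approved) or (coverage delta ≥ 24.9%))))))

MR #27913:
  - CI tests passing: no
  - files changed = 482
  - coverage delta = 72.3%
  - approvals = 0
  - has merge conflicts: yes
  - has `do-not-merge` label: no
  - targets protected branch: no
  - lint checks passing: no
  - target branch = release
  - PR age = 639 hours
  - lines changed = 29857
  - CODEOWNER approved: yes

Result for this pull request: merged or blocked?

Atomic conditions:
  targets protected branch: no → false
  target branch ∈ {develop, main, release}: release is in the set → true
  has merge conflicts: yes → true
  has `do-not-merge` label: no → false
  files changed ≥ 105: 482 ≥ 105 is true
  NOT lint checks passing: no → true
  approvals < 0: 0 < 0 is false
  lines changed < 29028: 29857 < 29028 is false
  CI tests passing: no → false
  coverage delta ≤ 63.1%: 72.3 ≤ 63.1 is false
  PR age ≤ 162 hours: 639 ≤ 162 is false
  CODEOWNER approved: yes → true
  coverage delta ≥ 24.9%: 72.3 ≥ 24.9 is true
Combine:
[1.1.2.1.1] true → true = true
[1.1.2.1] NOT true = false
[1.1.2] NOT false = true
[1.1.3] false OR true = true
[1.1.4] false OR true = true
[1.1] false AND true AND true AND true = false
[1.2.1.2] false OR false = false
[1.2.1] false OR false = false
[1.2.2.1] false OR false = false
[1.2.2.2] true OR true = true
[1.2.2] false AND true = false
[1.2] false OR false = false
[1] exactly-one(false, false) = false
[root] NOT false = true
Overall: true → merged

Merged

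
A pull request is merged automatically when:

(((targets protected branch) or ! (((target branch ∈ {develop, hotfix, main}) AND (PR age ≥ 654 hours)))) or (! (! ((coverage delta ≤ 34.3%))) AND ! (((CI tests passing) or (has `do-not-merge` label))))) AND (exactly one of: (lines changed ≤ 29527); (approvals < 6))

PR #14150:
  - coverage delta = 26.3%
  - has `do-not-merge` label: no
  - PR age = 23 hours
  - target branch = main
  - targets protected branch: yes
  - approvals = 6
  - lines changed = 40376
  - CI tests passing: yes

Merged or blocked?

Blocked

Atomic conditions:
  targets protected branch: yes → true
  target branch ∈ {develop, hotfix, main}: main is in the set → true
  PR age ≥ 654 hours: 23 ≥ 654 is false
  coverage delta ≤ 34.3%: 26.3 ≤ 34.3 is true
  CI tests passing: yes → true
  has `do-not-merge` label: no → false
  lines changed ≤ 29527: 40376 ≤ 29527 is false
  approvals < 6: 6 < 6 is false
Combine:
[1.1.2.1] true AND false = false
[1.1.2] NOT false = true
[1.1] true OR true = true
[1.2.1.1] NOT true = false
[1.2.1] NOT false = true
[1.2.2.1] true OR false = true
[1.2.2] NOT true = false
[1.2] true AND false = false
[1] true OR false = true
[2] exactly-one(false, false) = false
[root] true AND false = false
Overall: false → blocked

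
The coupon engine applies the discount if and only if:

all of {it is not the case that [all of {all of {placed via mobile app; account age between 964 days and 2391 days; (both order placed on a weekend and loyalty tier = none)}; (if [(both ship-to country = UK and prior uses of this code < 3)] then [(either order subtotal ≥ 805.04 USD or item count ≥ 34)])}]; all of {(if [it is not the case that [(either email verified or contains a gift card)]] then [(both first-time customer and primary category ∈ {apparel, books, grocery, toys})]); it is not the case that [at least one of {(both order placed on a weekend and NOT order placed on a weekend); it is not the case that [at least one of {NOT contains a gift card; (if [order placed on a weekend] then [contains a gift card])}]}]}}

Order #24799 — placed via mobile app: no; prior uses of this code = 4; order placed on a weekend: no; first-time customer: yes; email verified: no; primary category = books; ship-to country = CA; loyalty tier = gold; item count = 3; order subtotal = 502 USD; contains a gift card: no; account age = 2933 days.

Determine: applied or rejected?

Applied

Atomic conditions:
  placed via mobile app: no → false
  account age between 964 days and 2391 days: 2933 in [964, 2391] is false
  order placed on a weekend: no → false
  loyalty tier = none: gold == none is false
  ship-to country = UK: CA == UK is false
  prior uses of this code < 3: 4 < 3 is false
  order subtotal ≥ 805.04 USD: 502 ≥ 805.04 is false
  item count ≥ 34: 3 ≥ 34 is false
  email verified: no → false
  contains a gift card: no → false
  first-time customer: yes → true
  primary category ∈ {apparel, books, grocery, toys}: books is in the set → true
  NOT order placed on a weekend: no → true
  NOT contains a gift card: no → true
Combine:
[1.1.1.3] false AND false = false
[1.1.1] false AND false AND false = false
[1.1.2.1] false AND false = false
[1.1.2.2] false OR false = false
[1.1.2] false → false (antecedent false ⇒ implication holds) = true
[1.1] false AND true = false
[1] NOT false = true
[2.1.1.1] false OR false = false
[2.1.1] NOT false = true
[2.1.2] true AND true = true
[2.1] true → true = true
[2.2.1.1] false AND true = false
[2.2.1.2.1.2] false → false (antecedent false ⇒ implication holds) = true
[2.2.1.2.1] true OR true = true
[2.2.1.2] NOT true = false
[2.2.1] false OR false = false
[2.2] NOT false = true
[2] true AND true = true
[root] true AND true = true
Overall: true → applied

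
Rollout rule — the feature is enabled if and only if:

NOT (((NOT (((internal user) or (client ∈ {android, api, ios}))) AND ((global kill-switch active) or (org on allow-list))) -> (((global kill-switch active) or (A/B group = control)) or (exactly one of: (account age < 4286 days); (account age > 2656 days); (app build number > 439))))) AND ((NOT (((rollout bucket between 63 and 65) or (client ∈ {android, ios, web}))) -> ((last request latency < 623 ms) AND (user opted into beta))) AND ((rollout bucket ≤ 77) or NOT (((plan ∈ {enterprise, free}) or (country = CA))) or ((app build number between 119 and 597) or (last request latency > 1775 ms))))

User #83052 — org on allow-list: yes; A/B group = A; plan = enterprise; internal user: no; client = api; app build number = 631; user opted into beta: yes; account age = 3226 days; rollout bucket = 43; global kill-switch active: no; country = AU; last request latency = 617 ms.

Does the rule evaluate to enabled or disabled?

Atomic conditions:
  internal user: no → false
  client ∈ {android, api, ios}: api is in the set → true
  global kill-switch active: no → false
  org on allow-list: yes → true
  A/B group = control: A == control is false
  account age < 4286 days: 3226 < 4286 is true
  account age > 2656 days: 3226 > 2656 is true
  app build number > 439: 631 > 439 is true
  rollout bucket between 63 and 65: 43 in [63, 65] is false
  client ∈ {android, ios, web}: api is not in the set → false
  last request latency < 623 ms: 617 < 623 is true
  user opted into beta: yes → true
  rollout bucket ≤ 77: 43 ≤ 77 is true
  plan ∈ {enterprise, free}: enterprise is in the set → true
  country = CA: AU == CA is false
  app build number between 119 and 597: 631 in [119, 597] is false
  last request latency > 1775 ms: 617 > 1775 is false
Combine:
[1.1.1.1.1] false OR true = true
[1.1.1.1] NOT true = false
[1.1.1.2] false OR true = true
[1.1.1] false AND true = false
[1.1.2.1] false OR false = false
[1.1.2.2] exactly-one(true, true, true) = false
[1.1.2] false OR false = false
[1.1] false → false (antecedent false ⇒ implication holds) = true
[1] NOT true = false
[2.1.1.1] false OR false = false
[2.1.1] NOT false = true
[2.1.2] true AND true = true
[2.1] true → true = true
[2.2.2.1] true OR false = true
[2.2.2] NOT true = false
[2.2.3] false OR false = false
[2.2] true OR false OR false = true
[2] true AND true = true
[root] false AND true = false
Overall: false → disabled

Disabled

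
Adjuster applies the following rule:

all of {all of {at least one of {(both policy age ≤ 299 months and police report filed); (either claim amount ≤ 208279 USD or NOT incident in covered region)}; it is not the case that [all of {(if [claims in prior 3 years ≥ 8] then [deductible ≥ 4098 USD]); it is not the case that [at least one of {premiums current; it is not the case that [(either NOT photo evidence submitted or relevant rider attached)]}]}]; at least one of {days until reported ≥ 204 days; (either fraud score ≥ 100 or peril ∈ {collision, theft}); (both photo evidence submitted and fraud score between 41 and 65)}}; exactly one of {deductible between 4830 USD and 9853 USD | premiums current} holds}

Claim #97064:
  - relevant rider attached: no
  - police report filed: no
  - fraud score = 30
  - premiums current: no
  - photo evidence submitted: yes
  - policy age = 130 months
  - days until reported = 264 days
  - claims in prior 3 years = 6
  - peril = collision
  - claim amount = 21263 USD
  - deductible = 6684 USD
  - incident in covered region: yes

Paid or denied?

Atomic conditions:
  policy age ≤ 299 months: 130 ≤ 299 is true
  police report filed: no → false
  claim amount ≤ 208279 USD: 21263 ≤ 208279 is true
  NOT incident in covered region: yes → false
  claims in prior 3 years ≥ 8: 6 ≥ 8 is false
  deductible ≥ 4098 USD: 6684 ≥ 4098 is true
  premiums current: no → false
  NOT photo evidence submitted: yes → false
  relevant rider attached: no → false
  days until reported ≥ 204 days: 264 ≥ 204 is true
  fraud score ≥ 100: 30 ≥ 100 is false
  peril ∈ {collision, theft}: collision is in the set → true
  photo evidence submitted: yes → true
  fraud score between 41 and 65: 30 in [41, 65] is false
  deductible between 4830 USD and 9853 USD: 6684 in [4830, 9853] is true
Combine:
[1.1.1] true AND false = false
[1.1.2] true OR false = true
[1.1] false OR true = true
[1.2.1.1] false → true (antecedent false ⇒ implication holds) = true
[1.2.1.2.1.2.1] false OR false = false
[1.2.1.2.1.2] NOT false = true
[1.2.1.2.1] false OR true = true
[1.2.1.2] NOT true = false
[1.2.1] true AND false = false
[1.2] NOT false = true
[1.3.2] false OR true = true
[1.3.3] true AND false = false
[1.3] true OR true OR false = true
[1] true AND true AND true = true
[2] exactly-one(true, false) = true
[root] true AND true = true
Overall: true → paid

Paid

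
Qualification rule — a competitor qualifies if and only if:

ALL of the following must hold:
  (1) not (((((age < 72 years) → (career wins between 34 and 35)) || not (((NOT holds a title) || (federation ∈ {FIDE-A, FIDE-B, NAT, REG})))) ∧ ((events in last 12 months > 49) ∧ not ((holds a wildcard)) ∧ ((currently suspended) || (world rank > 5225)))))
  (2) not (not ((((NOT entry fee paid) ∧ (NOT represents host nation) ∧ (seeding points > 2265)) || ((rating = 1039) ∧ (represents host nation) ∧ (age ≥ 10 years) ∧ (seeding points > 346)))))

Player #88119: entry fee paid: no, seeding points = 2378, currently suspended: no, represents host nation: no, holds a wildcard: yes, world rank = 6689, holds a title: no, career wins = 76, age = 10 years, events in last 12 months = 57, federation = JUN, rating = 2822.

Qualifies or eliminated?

Qualifies

Atomic conditions:
  age < 72 years: 10 < 72 is true
  career wins between 34 and 35: 76 in [34, 35] is false
  NOT holds a title: no → true
  federation ∈ {FIDE-A, FIDE-B, NAT, REG}: JUN is not in the set → false
  events in last 12 months > 49: 57 > 49 is true
  holds a wildcard: yes → true
  currently suspended: no → false
  world rank > 5225: 6689 > 5225 is true
  NOT entry fee paid: no → true
  NOT represents host nation: no → true
  seeding points > 2265: 2378 > 2265 is true
  rating = 1039: 2822 == 1039 is false
  represents host nation: no → false
  age ≥ 10 years: 10 ≥ 10 is true
  seeding points > 346: 2378 > 346 is true
Combine:
[1.1.1.1] true → false = false
[1.1.1.2.1] true OR false = true
[1.1.1.2] NOT true = false
[1.1.1] false OR false = false
[1.1.2.2] NOT true = false
[1.1.2.3] false OR true = true
[1.1.2] true AND false AND true = false
[1.1] false AND false = false
[1] NOT false = true
[2.1.1.1] true AND true AND true = true
[2.1.1.2] false AND false AND true AND true = false
[2.1.1] true OR false = true
[2.1] NOT true = false
[2] NOT false = true
[root] true AND true = true
Overall: true → qualifies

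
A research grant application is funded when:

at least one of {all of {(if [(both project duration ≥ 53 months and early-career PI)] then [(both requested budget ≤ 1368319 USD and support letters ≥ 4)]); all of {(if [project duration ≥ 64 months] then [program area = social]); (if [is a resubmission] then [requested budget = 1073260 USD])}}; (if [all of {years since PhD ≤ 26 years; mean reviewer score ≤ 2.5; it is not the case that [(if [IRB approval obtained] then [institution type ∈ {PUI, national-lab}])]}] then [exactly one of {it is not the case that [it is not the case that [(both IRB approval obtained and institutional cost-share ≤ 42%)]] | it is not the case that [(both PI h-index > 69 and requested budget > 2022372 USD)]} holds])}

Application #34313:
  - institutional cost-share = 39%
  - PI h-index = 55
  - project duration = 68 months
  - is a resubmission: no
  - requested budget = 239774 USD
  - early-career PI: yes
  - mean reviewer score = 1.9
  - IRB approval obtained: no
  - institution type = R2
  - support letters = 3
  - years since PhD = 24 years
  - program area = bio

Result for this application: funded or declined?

Atomic conditions:
  project duration ≥ 53 months: 68 ≥ 53 is true
  early-career PI: yes → true
  requested budget ≤ 1368319 USD: 239774 ≤ 1368319 is true
  support letters ≥ 4: 3 ≥ 4 is false
  project duration ≥ 64 months: 68 ≥ 64 is true
  program area = social: bio == social is false
  is a resubmission: no → false
  requested budget = 1073260 USD: 239774 == 1073260 is false
  years since PhD ≤ 26 years: 24 ≤ 26 is true
  mean reviewer score ≤ 2.5: 1.9 ≤ 2.5 is true
  IRB approval obtained: no → false
  institution type ∈ {PUI, national-lab}: R2 is not in the set → false
  institutional cost-share ≤ 42%: 39 ≤ 42 is true
  PI h-index > 69: 55 > 69 is false
  requested budget > 2022372 USD: 239774 > 2022372 is false
Combine:
[1.1.1] true AND true = true
[1.1.2] true AND false = false
[1.1] true → false = false
[1.2.1] true → false = false
[1.2.2] false → false (antecedent false ⇒ implication holds) = true
[1.2] false AND true = false
[1] false AND false = false
[2.1.3.1] false → false (antecedent false ⇒ implication holds) = true
[2.1.3] NOT true = false
[2.1] true AND true AND false = false
[2.2.1.1.1] false AND true = false
[2.2.1.1] NOT false = true
[2.2.1] NOT true = false
[2.2.2.1] false AND false = false
[2.2.2] NOT false = true
[2.2] exactly-one(false, true) = true
[2] false → true (antecedent false ⇒ implication holds) = true
[root] false OR true = true
Overall: true → funded

Funded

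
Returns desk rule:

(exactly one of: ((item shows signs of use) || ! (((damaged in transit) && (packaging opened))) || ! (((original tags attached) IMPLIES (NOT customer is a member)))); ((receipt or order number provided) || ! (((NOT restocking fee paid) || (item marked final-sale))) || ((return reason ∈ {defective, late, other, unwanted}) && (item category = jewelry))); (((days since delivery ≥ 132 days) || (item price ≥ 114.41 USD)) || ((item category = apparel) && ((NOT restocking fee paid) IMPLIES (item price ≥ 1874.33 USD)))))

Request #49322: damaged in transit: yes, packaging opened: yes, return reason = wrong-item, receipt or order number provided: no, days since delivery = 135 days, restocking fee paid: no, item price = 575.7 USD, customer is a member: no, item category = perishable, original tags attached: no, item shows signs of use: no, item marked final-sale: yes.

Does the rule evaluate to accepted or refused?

Atomic conditions:
  item shows signs of use: no → false
  damaged in transit: yes → true
  packaging opened: yes → true
  original tags attached: no → false
  NOT customer is a member: no → true
  receipt or order number provided: no → false
  NOT restocking fee paid: no → true
  item marked final-sale: yes → true
  return reason ∈ {defective, late, other, unwanted}: wrong-item is not in the set → false
  item category = jewelry: perishable == jewelry is false
  days since delivery ≥ 132 days: 135 ≥ 132 is true
  item price ≥ 114.41 USD: 575.7 ≥ 114.41 is true
  item category = apparel: perishable == apparel is false
  item price ≥ 1874.33 USD: 575.7 ≥ 1874.33 is false
Combine:
[1.2.1] true AND true = true
[1.2] NOT true = false
[1.3.1] false → true (antecedent false ⇒ implication holds) = true
[1.3] NOT true = false
[1] false OR false OR false = false
[2.2.1] true OR true = true
[2.2] NOT true = false
[2.3] false AND false = false
[2] false OR false OR false = false
[3.1] true OR true = true
[3.2.2] true → false = false
[3.2] false AND false = false
[3] true OR false = true
[root] exactly-one(false, false, true) = true
Overall: true → accepted

Accepted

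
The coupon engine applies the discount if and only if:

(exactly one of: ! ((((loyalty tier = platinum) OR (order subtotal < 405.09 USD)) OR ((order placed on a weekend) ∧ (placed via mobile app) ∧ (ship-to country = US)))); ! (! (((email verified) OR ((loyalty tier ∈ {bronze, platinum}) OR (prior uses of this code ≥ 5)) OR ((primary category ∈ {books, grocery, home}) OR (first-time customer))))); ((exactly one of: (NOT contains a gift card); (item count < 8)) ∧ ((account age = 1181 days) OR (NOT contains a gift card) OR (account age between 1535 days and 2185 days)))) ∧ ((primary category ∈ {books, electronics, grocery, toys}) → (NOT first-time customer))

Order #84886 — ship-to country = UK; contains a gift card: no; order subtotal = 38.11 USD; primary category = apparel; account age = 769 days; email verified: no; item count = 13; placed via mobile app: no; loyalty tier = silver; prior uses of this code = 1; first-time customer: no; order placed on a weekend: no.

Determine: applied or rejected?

Atomic conditions:
  loyalty tier = platinum: silver == platinum is false
  order subtotal < 405.09 USD: 38.11 < 405.09 is true
  order placed on a weekend: no → false
  placed via mobile app: no → false
  ship-to country = US: UK == US is false
  email verified: no → false
  loyalty tier ∈ {bronze, platinum}: silver is not in the set → false
  prior uses of this code ≥ 5: 1 ≥ 5 is false
  primary category ∈ {books, grocery, home}: apparel is not in the set → false
  first-time customer: no → false
  NOT contains a gift card: no → true
  item count < 8: 13 < 8 is false
  account age = 1181 days: 769 == 1181 is false
  account age between 1535 days and 2185 days: 769 in [1535, 2185] is false
  primary category ∈ {books, electronics, grocery, toys}: apparel is not in the set → false
  NOT first-time customer: no → true
Combine:
[1.1.1.1] false OR true = true
[1.1.1.2] false AND false AND false = false
[1.1.1] true OR false = true
[1.1] NOT true = false
[1.2.1.1.2] false OR false = false
[1.2.1.1.3] false OR false = false
[1.2.1.1] false OR false OR false = false
[1.2.1] NOT false = true
[1.2] NOT true = false
[1.3.1] exactly-one(true, false) = true
[1.3.2] false OR true OR false = true
[1.3] true AND true = true
[1] exactly-one(false, false, true) = true
[2] false → true (antecedent false ⇒ implication holds) = true
[root] true AND true = true
Overall: true → applied

Applied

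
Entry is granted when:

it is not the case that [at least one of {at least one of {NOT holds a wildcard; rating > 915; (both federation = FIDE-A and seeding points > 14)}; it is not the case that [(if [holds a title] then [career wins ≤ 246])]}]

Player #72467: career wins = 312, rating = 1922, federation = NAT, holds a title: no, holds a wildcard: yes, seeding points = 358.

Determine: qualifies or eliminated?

Atomic conditions:
  NOT holds a wildcard: yes → false
  rating > 915: 1922 > 915 is true
  federation = FIDE-A: NAT == FIDE-A is false
  seeding points > 14: 358 > 14 is true
  holds a title: no → false
  career wins ≤ 246: 312 ≤ 246 is false
Combine:
[1.1.3] false AND true = false
[1.1] false OR true OR false = true
[1.2.1] false → false (antecedent false ⇒ implication holds) = true
[1.2] NOT true = false
[1] true OR false = true
[root] NOT true = false
Overall: false → eliminated

Eliminated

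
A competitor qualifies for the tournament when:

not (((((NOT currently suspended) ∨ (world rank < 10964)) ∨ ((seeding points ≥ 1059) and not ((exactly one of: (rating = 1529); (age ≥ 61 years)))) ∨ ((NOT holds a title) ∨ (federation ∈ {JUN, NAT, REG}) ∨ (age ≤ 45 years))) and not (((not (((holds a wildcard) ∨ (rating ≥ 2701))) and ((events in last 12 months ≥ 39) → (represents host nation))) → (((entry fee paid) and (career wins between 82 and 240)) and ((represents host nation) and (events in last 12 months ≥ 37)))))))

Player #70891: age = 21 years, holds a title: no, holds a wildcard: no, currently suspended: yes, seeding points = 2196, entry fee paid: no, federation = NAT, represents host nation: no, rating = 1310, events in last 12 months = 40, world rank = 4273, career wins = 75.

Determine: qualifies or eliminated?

Atomic conditions:
  NOT currently suspended: yes → false
  world rank < 10964: 4273 < 10964 is true
  seeding points ≥ 1059: 2196 ≥ 1059 is true
  rating = 1529: 1310 == 1529 is false
  age ≥ 61 years: 21 ≥ 61 is false
  NOT holds a title: no → true
  federation ∈ {JUN, NAT, REG}: NAT is in the set → true
  age ≤ 45 years: 21 ≤ 45 is true
  holds a wildcard: no → false
  rating ≥ 2701: 1310 ≥ 2701 is false
  events in last 12 months ≥ 39: 40 ≥ 39 is true
  represents host nation: no → false
  entry fee paid: no → false
  career wins between 82 and 240: 75 in [82, 240] is false
  events in last 12 months ≥ 37: 40 ≥ 37 is true
Combine:
[1.1.1] false OR true = true
[1.1.2.2.1] exactly-one(false, false) = false
[1.1.2.2] NOT false = true
[1.1.2] true AND true = true
[1.1.3] true OR true OR true = true
[1.1] true OR true OR true = true
[1.2.1.1.1.1] false OR false = false
[1.2.1.1.1] NOT false = true
[1.2.1.1.2] true → false = false
[1.2.1.1] true AND false = false
[1.2.1.2.1] false AND false = false
[1.2.1.2.2] false AND true = false
[1.2.1.2] false AND false = false
[1.2.1] false → false (antecedent false ⇒ implication holds) = true
[1.2] NOT true = false
[1] true AND false = false
[root] NOT false = true
Overall: true → qualifies

Qualifies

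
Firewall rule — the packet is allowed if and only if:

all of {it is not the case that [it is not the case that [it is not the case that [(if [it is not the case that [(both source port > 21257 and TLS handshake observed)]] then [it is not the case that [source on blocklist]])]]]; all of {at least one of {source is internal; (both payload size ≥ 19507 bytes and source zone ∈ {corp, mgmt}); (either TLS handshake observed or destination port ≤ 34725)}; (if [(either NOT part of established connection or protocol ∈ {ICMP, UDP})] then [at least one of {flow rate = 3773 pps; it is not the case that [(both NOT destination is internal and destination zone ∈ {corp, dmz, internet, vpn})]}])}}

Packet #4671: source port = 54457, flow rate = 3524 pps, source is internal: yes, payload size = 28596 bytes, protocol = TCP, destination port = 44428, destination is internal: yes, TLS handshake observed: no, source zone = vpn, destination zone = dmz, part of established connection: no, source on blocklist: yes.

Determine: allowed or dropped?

Atomic conditions:
  source port > 21257: 54457 > 21257 is true
  TLS handshake observed: no → false
  source on blocklist: yes → true
  source is internal: yes → true
  payload size ≥ 19507 bytes: 28596 ≥ 19507 is true
  source zone ∈ {corp, mgmt}: vpn is not in the set → false
  destination port ≤ 34725: 44428 ≤ 34725 is false
  NOT part of established connection: no → true
  protocol ∈ {ICMP, UDP}: TCP is not in the set → false
  flow rate = 3773 pps: 3524 == 3773 is false
  NOT destination is internal: yes → false
  destination zone ∈ {corp, dmz, internet, vpn}: dmz is in the set → true
Combine:
[1.1.1.1.1.1] true AND false = false
[1.1.1.1.1] NOT false = true
[1.1.1.1.2] NOT true = false
[1.1.1.1] true → false = false
[1.1.1] NOT false = true
[1.1] NOT true = false
[1] NOT false = true
[2.1.2] true AND false = false
[2.1.3] false OR false = false
[2.1] true OR false OR false = true
[2.2.1] true OR false = true
[2.2.2.2.1] false AND true = false
[2.2.2.2] NOT false = true
[2.2.2] false OR true = true
[2.2] true → true = true
[2] true AND true = true
[root] true AND true = true
Overall: true → allowed

Allowed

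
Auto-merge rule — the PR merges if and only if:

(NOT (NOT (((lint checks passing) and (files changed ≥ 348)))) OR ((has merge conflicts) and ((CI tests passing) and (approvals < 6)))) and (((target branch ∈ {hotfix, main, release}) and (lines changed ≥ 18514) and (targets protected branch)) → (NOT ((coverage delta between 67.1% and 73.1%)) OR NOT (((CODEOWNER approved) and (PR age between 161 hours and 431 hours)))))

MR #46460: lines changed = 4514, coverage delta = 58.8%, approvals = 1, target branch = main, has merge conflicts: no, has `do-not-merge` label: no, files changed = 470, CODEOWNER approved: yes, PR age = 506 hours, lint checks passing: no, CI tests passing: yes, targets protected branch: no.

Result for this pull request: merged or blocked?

Atomic conditions:
  lint checks passing: no → false
  files changed ≥ 348: 470 ≥ 348 is true
  has merge conflicts: no → false
  CI tests passing: yes → true
  approvals < 6: 1 < 6 is true
  target branch ∈ {hotfix, main, release}: main is in the set → true
  lines changed ≥ 18514: 4514 ≥ 18514 is false
  targets protected branch: no → false
  coverage delta between 67.1% and 73.1%: 58.8 in [67.1, 73.1] is false
  CODEOWNER approved: yes → true
  PR age between 161 hours and 431 hours: 506 in [161, 431] is false
Combine:
[1.1.1.1] false AND true = false
[1.1.1] NOT false = true
[1.1] NOT true = false
[1.2.2] true AND true = true
[1.2] false AND true = false
[1] false OR false = false
[2.1] true AND false AND false = false
[2.2.1] NOT false = true
[2.2.2.1] true AND false = false
[2.2.2] NOT false = true
[2.2] true OR true = true
[2] false → true (antecedent false ⇒ implication holds) = true
[root] false AND true = false
Overall: false → blocked

Blocked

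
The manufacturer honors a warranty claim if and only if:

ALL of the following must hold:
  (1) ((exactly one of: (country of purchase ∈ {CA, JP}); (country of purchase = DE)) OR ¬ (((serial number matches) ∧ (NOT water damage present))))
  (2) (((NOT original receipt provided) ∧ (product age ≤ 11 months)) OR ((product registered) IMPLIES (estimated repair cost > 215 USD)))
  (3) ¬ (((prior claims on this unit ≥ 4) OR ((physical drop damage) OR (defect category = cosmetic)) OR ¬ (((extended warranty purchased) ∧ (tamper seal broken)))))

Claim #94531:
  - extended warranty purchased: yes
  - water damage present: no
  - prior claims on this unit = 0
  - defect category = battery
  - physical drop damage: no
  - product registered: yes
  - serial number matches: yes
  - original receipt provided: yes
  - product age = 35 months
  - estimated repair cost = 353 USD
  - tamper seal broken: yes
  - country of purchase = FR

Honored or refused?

Atomic conditions:
  country of purchase ∈ {CA, JP}: FR is not in the set → false
  country of purchase = DE: FR == DE is false
  serial number matches: yes → true
  NOT water damage present: no → true
  NOT original receipt provided: yes → false
  product age ≤ 11 months: 35 ≤ 11 is false
  product registered: yes → true
  estimated repair cost > 215 USD: 353 > 215 is true
  prior claims on this unit ≥ 4: 0 ≥ 4 is false
  physical drop damage: no → false
  defect category = cosmetic: battery == cosmetic is false
  extended warranty purchased: yes → true
  tamper seal broken: yes → true
Combine:
[1.1] exactly-one(false, false) = false
[1.2.1] true AND true = true
[1.2] NOT true = false
[1] false OR false = false
[2.1] false AND false = false
[2.2] true → true = true
[2] false OR true = true
[3.1.2] false OR false = false
[3.1.3.1] true AND true = true
[3.1.3] NOT true = false
[3.1] false OR false OR false = false
[3] NOT false = true
[root] false AND true AND true = false
Overall: false → refused

Refused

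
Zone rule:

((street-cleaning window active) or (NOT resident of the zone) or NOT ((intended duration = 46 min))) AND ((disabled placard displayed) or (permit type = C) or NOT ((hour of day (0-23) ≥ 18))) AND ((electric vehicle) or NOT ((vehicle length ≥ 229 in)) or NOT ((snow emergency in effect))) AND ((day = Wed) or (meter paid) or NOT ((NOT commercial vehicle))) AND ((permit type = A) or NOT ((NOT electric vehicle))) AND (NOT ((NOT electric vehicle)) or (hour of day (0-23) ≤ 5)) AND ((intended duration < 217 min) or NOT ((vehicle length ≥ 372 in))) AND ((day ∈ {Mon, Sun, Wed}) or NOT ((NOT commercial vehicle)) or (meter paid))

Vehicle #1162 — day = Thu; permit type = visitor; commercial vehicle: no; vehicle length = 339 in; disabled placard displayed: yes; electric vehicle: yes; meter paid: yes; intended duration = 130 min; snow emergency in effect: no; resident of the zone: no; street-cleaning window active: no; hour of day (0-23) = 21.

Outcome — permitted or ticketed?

Permitted

Atomic conditions:
  street-cleaning window active: no → false
  NOT resident of the zone: no → true
  intended duration = 46 min: 130 == 46 is false
  disabled placard displayed: yes → true
  permit type = C: visitor == C is false
  hour of day (0-23) ≥ 18: 21 ≥ 18 is true
  electric vehicle: yes → true
  vehicle length ≥ 229 in: 339 ≥ 229 is true
  snow emergency in effect: no → false
  day = Wed: Thu == Wed is false
  meter paid: yes → true
  NOT commercial vehicle: no → true
  permit type = A: visitor == A is false
  NOT electric vehicle: yes → false
  hour of day (0-23) ≤ 5: 21 ≤ 5 is false
  intended duration < 217 min: 130 < 217 is true
  vehicle length ≥ 372 in: 339 ≥ 372 is false
  day ∈ {Mon, Sun, Wed}: Thu is not in the set → false
Combine:
[1.3] NOT false = true
[1] false OR true OR true = true
[2.3] NOT true = false
[2] true OR false OR false = true
[3.2] NOT true = false
[3.3] NOT false = true
[3] true OR false OR true = true
[4.3] NOT true = false
[4] false OR true OR false = true
[5.2] NOT false = true
[5] false OR true = true
[6.1] NOT false = true
[6] true OR false = true
[7.2] NOT false = true
[7] true OR true = true
[8.2] NOT true = false
[8] false OR false OR true = true
[root] true AND true AND true AND true AND true AND true AND true AND true = true
Overall: true → permitted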